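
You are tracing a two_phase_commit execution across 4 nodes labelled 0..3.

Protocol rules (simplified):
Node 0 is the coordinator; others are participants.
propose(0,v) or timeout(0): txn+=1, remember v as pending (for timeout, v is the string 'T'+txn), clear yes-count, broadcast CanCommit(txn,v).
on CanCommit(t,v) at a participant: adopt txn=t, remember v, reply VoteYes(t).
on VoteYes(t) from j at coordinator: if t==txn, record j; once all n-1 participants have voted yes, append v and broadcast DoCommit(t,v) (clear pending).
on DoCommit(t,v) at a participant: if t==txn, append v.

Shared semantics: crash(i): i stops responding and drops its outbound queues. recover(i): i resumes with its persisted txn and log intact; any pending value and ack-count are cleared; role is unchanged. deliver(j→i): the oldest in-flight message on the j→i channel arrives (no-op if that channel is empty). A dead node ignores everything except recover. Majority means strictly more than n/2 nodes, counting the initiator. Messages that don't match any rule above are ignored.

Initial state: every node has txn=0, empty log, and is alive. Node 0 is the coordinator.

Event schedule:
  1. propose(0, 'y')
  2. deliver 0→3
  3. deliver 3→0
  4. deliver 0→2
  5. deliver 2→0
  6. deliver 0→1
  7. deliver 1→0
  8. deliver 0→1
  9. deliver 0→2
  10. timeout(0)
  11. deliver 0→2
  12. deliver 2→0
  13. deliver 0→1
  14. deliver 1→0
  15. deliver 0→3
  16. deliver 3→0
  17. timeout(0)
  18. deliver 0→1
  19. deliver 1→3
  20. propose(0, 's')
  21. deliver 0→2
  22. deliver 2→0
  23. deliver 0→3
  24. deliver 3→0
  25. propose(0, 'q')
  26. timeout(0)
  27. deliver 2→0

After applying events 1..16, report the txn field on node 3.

[1] propose(0,'y') → N0(coor t1 [-])
[2] deliver 0→3 → N3(part t1 [-])
[3] deliver 3→0 → ∅
[4] deliver 0→2 → N2(part t1 [-])
[5] deliver 2→0 → ∅
[6] deliver 0→1 → N1(part t1 [-])
[7] deliver 1→0 → N0(coor t1 [y])
[8] deliver 0→1 → N1(part t1 [y])
[9] deliver 0→2 → N2(part t1 [y])
[10] timeout(0) → N0(coor t2 [y])
[11] deliver 0→2 → N2(part t2 [y])
[12] deliver 2→0 → ∅
[13] deliver 0→1 → N1(part t2 [y])
[14] deliver 1→0 → ∅
[15] deliver 0→3 → N3(part t1 [y])
[16] deliver 3→0 → ∅

1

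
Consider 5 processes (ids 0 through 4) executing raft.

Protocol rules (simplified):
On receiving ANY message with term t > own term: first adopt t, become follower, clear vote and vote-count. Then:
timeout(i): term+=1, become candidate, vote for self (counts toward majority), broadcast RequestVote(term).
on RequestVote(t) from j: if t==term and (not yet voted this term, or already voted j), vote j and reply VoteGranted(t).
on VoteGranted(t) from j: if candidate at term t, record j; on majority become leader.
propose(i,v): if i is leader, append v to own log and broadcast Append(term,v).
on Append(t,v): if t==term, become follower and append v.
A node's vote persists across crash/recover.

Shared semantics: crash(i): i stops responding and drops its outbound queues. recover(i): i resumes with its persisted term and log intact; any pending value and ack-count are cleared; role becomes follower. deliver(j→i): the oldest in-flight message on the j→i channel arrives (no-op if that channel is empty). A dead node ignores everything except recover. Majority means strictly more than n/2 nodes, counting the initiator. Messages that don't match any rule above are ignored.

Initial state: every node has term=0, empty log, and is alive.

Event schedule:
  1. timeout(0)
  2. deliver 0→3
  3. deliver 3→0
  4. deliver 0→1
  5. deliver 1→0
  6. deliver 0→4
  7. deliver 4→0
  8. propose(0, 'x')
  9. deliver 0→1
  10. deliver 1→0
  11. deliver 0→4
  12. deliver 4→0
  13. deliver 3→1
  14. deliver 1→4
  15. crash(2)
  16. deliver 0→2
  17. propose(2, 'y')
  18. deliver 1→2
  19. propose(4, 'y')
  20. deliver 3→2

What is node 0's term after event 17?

[1] timeout(0) → N0(cand t1 [-])
[2] deliver 0→3 → N3(foll t1 [-])
[3] deliver 3→0 → ∅
[4] deliver 0→1 → N1(foll t1 [-])
[5] deliver 1→0 → N0(lead t1 [-])
[6] deliver 0→4 → N4(foll t1 [-])
[7] deliver 4→0 → ∅
[8] propose(0,'x') → N0(lead t1 [x])
[9] deliver 0→1 → N1(foll t1 [x])
[10] deliver 1→0 → ∅
[11] deliver 0→4 → N4(foll t1 [x])
[12] deliver 4→0 → ∅
[13] deliver 3→1 → ∅
[14] deliver 1→4 → ∅
[15] crash(2) → N2(✗foll t0 [-])
[16] deliver 0→2 → ∅
[17] propose(2,'y') → ∅

1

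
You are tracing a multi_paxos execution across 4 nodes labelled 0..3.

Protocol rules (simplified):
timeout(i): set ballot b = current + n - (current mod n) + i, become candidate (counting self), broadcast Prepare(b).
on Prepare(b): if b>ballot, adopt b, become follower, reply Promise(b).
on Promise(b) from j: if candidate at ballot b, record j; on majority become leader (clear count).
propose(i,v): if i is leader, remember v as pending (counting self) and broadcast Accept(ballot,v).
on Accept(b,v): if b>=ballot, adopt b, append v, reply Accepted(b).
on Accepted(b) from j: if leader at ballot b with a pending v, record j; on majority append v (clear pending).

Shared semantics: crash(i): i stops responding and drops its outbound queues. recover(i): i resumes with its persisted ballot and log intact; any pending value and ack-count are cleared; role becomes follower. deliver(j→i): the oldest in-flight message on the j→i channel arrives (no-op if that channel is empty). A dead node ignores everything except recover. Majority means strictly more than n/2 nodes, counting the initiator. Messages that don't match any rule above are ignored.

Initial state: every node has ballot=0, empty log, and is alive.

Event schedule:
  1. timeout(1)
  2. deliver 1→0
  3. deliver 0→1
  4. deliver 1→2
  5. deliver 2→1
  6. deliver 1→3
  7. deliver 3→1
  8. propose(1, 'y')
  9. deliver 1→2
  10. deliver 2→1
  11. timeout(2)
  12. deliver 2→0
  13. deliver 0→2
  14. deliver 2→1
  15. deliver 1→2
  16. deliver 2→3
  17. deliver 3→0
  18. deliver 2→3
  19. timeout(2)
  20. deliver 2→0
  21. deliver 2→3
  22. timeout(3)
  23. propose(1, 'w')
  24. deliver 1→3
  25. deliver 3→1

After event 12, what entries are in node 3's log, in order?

[1] timeout(1) → N1(cand b5 [-])
[2] deliver 1→0 → N0(foll b5 [-])
[3] deliver 0→1 → ∅
[4] deliver 1→2 → N2(foll b5 [-])
[5] deliver 2→1 → N1(lead b5 [-])
[6] deliver 1→3 → N3(foll b5 [-])
[7] deliver 3→1 → ∅
[8] propose(1,'y') → ∅
[9] deliver 1→2 → N2(foll b5 [y])
[10] deliver 2→1 → ∅
[11] timeout(2) → N2(cand b10 [y])
[12] deliver 2→0 → N0(foll b10 [-])

empty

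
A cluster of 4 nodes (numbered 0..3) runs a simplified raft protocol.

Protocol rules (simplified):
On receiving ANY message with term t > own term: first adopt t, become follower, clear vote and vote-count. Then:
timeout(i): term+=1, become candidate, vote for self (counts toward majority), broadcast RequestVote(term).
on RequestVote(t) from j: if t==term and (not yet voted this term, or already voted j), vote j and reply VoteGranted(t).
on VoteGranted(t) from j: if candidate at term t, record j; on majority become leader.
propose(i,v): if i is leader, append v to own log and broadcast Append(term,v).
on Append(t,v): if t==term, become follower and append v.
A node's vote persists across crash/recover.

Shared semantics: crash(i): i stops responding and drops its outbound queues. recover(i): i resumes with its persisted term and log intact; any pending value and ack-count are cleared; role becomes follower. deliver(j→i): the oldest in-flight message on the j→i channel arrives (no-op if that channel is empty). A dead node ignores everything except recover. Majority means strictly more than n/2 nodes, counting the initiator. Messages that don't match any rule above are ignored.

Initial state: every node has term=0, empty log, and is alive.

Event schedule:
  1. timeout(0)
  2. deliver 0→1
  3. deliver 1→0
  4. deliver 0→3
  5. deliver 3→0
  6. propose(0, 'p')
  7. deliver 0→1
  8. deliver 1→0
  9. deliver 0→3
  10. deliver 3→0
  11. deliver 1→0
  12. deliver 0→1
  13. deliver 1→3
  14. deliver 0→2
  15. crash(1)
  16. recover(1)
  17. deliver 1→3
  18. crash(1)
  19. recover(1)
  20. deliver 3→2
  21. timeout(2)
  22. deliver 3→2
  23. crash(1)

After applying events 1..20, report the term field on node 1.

1

step 1 timeout(0): 0={cand,t=1,log=-}
step 2 deliver 0→1: 1={foll,t=1,log=-}
step 3 deliver 1→0: —
step 4 deliver 0→3: 3={foll,t=1,log=-}
step 5 deliver 3→0: 0={lead,t=1,log=-}
step 6 propose(0,'p'): 0={lead,t=1,log=p}
step 7 deliver 0→1: 1={foll,t=1,log=p}
step 8 deliver 1→0: —
step 9 deliver 0→3: 3={foll,t=1,log=p}
step 10 deliver 3→0: —
step 11 deliver 1→0: —
step 12 deliver 0→1: —
step 13 deliver 1→3: —
step 14 deliver 0→2: 2={foll,t=1,log=-}
step 15 crash(1): 1={✗foll,t=1,log=p}
step 16 recover(1): 1={foll,t=1,log=p}
step 17 deliver 1→3: —
step 18 crash(1): 1={✗foll,t=1,log=p}
step 19 recover(1): 1={foll,t=1,log=p}
step 20 deliver 3→2: —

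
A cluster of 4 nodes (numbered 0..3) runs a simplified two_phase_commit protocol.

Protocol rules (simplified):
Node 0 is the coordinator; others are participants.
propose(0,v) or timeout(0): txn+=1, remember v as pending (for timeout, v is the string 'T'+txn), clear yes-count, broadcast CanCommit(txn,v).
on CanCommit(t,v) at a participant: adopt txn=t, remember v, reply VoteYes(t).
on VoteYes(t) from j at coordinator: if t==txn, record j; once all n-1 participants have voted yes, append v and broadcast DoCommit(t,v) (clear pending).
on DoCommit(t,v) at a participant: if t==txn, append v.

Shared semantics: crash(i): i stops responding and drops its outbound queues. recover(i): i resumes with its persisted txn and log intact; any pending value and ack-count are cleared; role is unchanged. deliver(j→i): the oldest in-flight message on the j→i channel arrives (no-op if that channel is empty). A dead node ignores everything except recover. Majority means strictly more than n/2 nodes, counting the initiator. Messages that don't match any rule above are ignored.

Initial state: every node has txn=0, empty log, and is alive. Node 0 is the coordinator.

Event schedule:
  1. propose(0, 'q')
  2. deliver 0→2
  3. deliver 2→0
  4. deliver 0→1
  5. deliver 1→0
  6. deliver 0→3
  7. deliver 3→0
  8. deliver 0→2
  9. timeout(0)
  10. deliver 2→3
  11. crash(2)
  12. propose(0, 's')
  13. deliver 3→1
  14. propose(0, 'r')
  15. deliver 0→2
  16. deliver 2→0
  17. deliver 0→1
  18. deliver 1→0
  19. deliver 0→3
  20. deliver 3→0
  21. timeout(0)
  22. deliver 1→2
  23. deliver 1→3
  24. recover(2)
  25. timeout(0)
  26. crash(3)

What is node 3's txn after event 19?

1

e1 propose(0,'q'): 0[coor,t=1,-]
e2 deliver 0→2: 2[part,t=1,-]
e3 deliver 2→0: ·
e4 deliver 0→1: 1[part,t=1,-]
e5 deliver 1→0: ·
e6 deliver 0→3: 3[part,t=1,-]
e7 deliver 3→0: 0[coor,t=1,q]
e8 deliver 0→2: 2[part,t=1,q]
e9 timeout(0): 0[coor,t=2,q]
e10 deliver 2→3: ·
e11 crash(2): 2[✗part,t=1,q]
e12 propose(0,'s'): 0[coor,t=3,q]
e13 deliver 3→1: ·
e14 propose(0,'r'): 0[coor,t=4,q]
e15 deliver 0→2: ·
e16 deliver 2→0: ·
e17 deliver 0→1: 1[part,t=1,q]
e18 deliver 1→0: ·
e19 deliver 0→3: 3[part,t=1,q]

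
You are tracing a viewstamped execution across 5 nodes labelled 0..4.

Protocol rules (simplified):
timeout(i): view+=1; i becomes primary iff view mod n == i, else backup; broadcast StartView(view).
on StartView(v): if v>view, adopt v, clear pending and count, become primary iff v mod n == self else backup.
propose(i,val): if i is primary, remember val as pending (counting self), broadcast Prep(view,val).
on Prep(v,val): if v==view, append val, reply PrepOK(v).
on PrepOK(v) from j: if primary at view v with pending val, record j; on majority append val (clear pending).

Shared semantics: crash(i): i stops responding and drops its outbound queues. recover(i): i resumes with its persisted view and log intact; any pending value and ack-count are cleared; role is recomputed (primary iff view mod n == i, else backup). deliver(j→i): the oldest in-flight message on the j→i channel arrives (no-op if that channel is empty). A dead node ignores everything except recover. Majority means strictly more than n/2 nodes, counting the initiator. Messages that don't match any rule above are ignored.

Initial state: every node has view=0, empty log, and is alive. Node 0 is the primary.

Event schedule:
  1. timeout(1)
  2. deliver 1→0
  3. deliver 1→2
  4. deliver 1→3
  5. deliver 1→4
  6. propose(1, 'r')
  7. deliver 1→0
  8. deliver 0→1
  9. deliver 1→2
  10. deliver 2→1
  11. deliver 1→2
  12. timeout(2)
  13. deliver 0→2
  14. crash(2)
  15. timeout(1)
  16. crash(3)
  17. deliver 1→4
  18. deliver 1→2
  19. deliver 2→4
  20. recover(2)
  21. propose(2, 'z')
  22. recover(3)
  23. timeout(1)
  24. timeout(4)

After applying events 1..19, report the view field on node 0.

after 1 — timeout(1): n1:prim/v1/[-]
after 2 — deliver 1→0: n0:back/v1/[-]
after 3 — deliver 1→2: n2:back/v1/[-]
after 4 — deliver 1→3: n3:back/v1/[-]
after 5 — deliver 1→4: n4:back/v1/[-]
after 6 — propose(1,'r'): ·
after 7 — deliver 1→0: n0:back/v1/[r]
after 8 — deliver 0→1: ·
after 9 — deliver 1→2: n2:back/v1/[r]
after 10 — deliver 2→1: n1:prim/v1/[r]
after 11 — deliver 1→2: ·
after 12 — timeout(2): n2:prim/v2/[r]
after 13 — deliver 0→2: ·
after 14 — crash(2): n2:✗prim/v2/[r]
after 15 — timeout(1): n1:back/v2/[r]
after 16 — crash(3): n3:✗back/v1/[-]
after 17 — deliver 1→4: n4:back/v1/[r]
after 18 — deliver 1→2: ·
after 19 — deliver 2→4: ·

1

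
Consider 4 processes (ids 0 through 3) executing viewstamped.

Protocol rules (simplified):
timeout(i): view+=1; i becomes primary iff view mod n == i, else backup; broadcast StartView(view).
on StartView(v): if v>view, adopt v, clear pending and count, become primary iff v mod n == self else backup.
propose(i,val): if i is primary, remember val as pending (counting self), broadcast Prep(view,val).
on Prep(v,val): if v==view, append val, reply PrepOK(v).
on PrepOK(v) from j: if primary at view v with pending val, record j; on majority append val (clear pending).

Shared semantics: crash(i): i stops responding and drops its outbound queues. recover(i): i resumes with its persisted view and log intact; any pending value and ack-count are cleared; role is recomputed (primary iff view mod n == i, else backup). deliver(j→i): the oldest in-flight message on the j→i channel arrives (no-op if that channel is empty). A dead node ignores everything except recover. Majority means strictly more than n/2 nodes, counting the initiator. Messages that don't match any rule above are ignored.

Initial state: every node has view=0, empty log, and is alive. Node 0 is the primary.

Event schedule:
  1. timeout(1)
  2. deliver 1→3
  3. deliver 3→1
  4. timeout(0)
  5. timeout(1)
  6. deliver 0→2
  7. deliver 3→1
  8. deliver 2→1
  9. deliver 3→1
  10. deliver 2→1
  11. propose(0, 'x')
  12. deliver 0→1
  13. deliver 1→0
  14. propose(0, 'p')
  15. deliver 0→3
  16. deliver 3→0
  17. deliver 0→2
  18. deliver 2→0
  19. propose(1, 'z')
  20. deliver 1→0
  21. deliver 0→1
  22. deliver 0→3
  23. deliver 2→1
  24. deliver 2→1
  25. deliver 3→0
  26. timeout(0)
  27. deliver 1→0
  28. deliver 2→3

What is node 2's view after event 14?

e1 timeout(1): 1[prim,v=1,-]
e2 deliver 1→3: 3[back,v=1,-]
e3 deliver 3→1: ·
e4 timeout(0): 0[back,v=1,-]
e5 timeout(1): 1[back,v=2,-]
e6 deliver 0→2: 2[back,v=1,-]
e7 deliver 3→1: ·
e8 deliver 2→1: ·
e9 deliver 3→1: ·
e10 deliver 2→1: ·
e11 propose(0,'x'): ·
e12 deliver 0→1: ·
e13 deliver 1→0: ·
e14 propose(0,'p'): ·

1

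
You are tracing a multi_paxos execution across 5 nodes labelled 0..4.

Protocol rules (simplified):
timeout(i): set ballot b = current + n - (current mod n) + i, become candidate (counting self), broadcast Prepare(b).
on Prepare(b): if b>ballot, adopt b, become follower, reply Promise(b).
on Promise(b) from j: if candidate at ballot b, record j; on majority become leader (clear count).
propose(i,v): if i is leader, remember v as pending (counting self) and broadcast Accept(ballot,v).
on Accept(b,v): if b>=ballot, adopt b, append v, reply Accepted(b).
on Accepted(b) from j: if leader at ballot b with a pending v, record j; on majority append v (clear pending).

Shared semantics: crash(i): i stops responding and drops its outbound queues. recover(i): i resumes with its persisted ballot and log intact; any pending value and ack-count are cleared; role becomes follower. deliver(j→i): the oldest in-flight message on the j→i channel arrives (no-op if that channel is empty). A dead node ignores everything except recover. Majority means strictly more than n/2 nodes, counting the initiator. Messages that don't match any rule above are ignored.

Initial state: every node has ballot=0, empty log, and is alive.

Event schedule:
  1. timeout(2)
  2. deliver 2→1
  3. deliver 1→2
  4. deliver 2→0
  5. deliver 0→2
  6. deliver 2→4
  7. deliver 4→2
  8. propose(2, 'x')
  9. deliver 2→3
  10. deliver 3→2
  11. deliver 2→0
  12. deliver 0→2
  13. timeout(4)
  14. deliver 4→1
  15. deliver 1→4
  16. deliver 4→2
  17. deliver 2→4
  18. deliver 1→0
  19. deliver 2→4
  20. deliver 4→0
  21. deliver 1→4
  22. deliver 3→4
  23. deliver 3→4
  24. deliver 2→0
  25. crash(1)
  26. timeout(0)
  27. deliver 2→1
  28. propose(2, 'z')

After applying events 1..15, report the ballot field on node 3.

step 1 timeout(2): 2={cand,b=7,log=-}
step 2 deliver 2→1: 1={foll,b=7,log=-}
step 3 deliver 1→2: —
step 4 deliver 2→0: 0={foll,b=7,log=-}
step 5 deliver 0→2: 2={lead,b=7,log=-}
step 6 deliver 2→4: 4={foll,b=7,log=-}
step 7 deliver 4→2: —
step 8 propose(2,'x'): —
step 9 deliver 2→3: 3={foll,b=7,log=-}
step 10 deliver 3→2: —
step 11 deliver 2→0: 0={foll,b=7,log=x}
step 12 deliver 0→2: —
step 13 timeout(4): 4={cand,b=14,log=-}
step 14 deliver 4→1: 1={foll,b=14,log=-}
step 15 deliver 1→4: —

7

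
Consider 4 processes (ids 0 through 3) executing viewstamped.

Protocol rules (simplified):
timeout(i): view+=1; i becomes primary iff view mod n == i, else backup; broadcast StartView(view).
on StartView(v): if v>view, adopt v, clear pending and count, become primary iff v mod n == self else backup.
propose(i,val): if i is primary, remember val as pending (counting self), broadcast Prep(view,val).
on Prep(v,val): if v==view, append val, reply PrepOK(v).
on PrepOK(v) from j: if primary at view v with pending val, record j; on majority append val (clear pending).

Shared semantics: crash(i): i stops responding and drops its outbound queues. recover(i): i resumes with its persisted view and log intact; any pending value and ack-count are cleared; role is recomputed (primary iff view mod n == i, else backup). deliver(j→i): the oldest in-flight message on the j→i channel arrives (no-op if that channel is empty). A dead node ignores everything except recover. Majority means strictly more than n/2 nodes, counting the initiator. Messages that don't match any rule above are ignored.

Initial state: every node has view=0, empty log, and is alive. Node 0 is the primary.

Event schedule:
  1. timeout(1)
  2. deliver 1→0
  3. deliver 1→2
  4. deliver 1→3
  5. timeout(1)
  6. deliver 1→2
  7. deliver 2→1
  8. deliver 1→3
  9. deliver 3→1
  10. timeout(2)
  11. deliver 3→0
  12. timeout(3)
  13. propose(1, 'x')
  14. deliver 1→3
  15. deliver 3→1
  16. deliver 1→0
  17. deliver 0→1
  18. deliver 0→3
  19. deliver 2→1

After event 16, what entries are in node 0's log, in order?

after 1 — timeout(1): n1:prim/v1/[-]
after 2 — deliver 1→0: n0:back/v1/[-]
after 3 — deliver 1→2: n2:back/v1/[-]
after 4 — deliver 1→3: n3:back/v1/[-]
after 5 — timeout(1): n1:back/v2/[-]
after 6 — deliver 1→2: n2:prim/v2/[-]
after 7 — deliver 2→1: ·
after 8 — deliver 1→3: n3:back/v2/[-]
after 9 — deliver 3→1: ·
after 10 — timeout(2): n2:back/v3/[-]
after 11 — deliver 3→0: ·
after 12 — timeout(3): n3:prim/v3/[-]
after 13 — propose(1,'x'): ·
after 14 — deliver 1→3: ·
after 15 — deliver 3→1: n1:back/v3/[-]
after 16 — deliver 1→0: n0:back/v2/[-]

empty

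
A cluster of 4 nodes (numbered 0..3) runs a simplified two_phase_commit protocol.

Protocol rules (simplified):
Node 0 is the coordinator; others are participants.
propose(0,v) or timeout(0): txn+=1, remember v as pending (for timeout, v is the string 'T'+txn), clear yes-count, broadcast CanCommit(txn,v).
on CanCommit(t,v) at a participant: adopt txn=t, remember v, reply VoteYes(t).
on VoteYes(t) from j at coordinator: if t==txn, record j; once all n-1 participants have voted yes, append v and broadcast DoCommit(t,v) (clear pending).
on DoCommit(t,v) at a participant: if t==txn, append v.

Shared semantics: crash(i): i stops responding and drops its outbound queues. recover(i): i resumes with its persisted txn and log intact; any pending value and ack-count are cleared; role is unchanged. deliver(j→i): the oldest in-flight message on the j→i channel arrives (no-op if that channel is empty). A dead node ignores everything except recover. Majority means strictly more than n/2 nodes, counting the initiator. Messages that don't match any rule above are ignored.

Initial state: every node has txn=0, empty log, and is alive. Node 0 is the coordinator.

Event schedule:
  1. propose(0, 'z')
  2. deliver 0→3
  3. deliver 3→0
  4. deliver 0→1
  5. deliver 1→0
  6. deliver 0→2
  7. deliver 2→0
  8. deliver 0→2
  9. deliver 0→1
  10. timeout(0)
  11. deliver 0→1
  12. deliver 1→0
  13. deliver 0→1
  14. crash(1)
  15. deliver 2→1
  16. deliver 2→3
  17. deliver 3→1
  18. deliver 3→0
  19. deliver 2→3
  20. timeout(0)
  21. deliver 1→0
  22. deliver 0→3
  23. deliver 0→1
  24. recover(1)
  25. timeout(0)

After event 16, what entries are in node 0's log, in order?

z

step 1 propose(0,'z'): 0={coor,t=1,log=-}
step 2 deliver 0→3: 3={part,t=1,log=-}
step 3 deliver 3→0: —
step 4 deliver 0→1: 1={part,t=1,log=-}
step 5 deliver 1→0: —
step 6 deliver 0→2: 2={part,t=1,log=-}
step 7 deliver 2→0: 0={coor,t=1,log=z}
step 8 deliver 0→2: 2={part,t=1,log=z}
step 9 deliver 0→1: 1={part,t=1,log=z}
step 10 timeout(0): 0={coor,t=2,log=z}
step 11 deliver 0→1: 1={part,t=2,log=z}
step 12 deliver 1→0: —
step 13 deliver 0→1: —
step 14 crash(1): 1={✗part,t=2,log=z}
step 15 deliver 2→1: —
step 16 deliver 2→3: —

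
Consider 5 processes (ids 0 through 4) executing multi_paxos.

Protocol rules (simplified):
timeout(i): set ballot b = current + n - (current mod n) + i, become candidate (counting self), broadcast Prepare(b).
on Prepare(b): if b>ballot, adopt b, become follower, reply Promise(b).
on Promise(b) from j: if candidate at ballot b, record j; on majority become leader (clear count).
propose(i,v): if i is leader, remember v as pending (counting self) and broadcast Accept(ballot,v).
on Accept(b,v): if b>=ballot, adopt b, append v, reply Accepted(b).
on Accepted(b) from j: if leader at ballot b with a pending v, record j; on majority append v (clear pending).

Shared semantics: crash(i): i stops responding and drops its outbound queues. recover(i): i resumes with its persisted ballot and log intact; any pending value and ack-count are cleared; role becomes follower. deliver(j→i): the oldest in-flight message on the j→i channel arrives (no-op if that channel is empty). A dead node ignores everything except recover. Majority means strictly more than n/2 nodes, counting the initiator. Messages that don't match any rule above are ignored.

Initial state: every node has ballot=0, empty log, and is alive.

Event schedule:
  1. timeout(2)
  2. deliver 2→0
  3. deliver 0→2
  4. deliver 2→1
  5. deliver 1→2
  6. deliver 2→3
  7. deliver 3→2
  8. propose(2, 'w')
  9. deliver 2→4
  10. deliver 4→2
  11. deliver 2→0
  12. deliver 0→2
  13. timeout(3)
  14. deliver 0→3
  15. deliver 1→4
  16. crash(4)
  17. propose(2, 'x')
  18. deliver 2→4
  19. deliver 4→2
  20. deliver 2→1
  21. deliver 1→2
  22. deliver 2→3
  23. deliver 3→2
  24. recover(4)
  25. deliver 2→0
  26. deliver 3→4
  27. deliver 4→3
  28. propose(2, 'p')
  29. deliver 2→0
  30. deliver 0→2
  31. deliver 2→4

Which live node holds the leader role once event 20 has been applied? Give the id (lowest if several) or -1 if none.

after 1 — timeout(2): n2:cand/b7/[-]
after 2 — deliver 2→0: n0:foll/b7/[-]
after 3 — deliver 0→2: ·
after 4 — deliver 2→1: n1:foll/b7/[-]
after 5 — deliver 1→2: n2:lead/b7/[-]
after 6 — deliver 2→3: n3:foll/b7/[-]
after 7 — deliver 3→2: ·
after 8 — propose(2,'w'): ·
after 9 — deliver 2→4: n4:foll/b7/[-]
after 10 — deliver 4→2: ·
after 11 — deliver 2→0: n0:foll/b7/[w]
after 12 — deliver 0→2: ·
after 13 — timeout(3): n3:cand/b13/[-]
after 14 — deliver 0→3: ·
after 15 — deliver 1→4: ·
after 16 — crash(4): n4:✗foll/b7/[-]
after 17 — propose(2,'x'): ·
after 18 — deliver 2→4: ·
after 19 — deliver 4→2: ·
after 20 — deliver 2→1: n1:foll/b7/[w]

2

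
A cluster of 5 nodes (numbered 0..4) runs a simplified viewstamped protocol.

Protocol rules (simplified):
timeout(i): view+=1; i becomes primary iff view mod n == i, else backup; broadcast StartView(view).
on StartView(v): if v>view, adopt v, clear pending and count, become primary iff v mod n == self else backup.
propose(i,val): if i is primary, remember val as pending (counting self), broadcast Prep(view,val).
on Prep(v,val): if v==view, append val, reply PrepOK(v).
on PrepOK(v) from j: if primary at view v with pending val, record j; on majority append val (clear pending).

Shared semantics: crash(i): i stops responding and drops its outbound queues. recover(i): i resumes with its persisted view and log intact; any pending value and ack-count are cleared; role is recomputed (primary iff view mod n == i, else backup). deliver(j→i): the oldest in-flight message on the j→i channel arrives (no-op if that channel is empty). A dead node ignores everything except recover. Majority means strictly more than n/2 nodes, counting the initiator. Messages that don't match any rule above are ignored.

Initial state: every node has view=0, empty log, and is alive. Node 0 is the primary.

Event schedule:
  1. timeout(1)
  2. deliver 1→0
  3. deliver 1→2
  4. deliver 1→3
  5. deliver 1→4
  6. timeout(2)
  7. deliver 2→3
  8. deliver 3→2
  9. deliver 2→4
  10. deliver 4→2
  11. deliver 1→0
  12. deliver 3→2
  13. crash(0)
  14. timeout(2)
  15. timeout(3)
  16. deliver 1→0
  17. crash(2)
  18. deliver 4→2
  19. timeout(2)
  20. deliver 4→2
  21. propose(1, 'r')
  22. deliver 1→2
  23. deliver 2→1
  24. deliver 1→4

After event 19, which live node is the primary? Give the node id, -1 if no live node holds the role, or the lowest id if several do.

step 1 timeout(1): 1={prim,v=1,log=-}
step 2 deliver 1→0: 0={back,v=1,log=-}
step 3 deliver 1→2: 2={back,v=1,log=-}
step 4 deliver 1→3: 3={back,v=1,log=-}
step 5 deliver 1→4: 4={back,v=1,log=-}
step 6 timeout(2): 2={prim,v=2,log=-}
step 7 deliver 2→3: 3={back,v=2,log=-}
step 8 deliver 3→2: —
step 9 deliver 2→4: 4={back,v=2,log=-}
step 10 deliver 4→2: —
step 11 deliver 1→0: —
step 12 deliver 3→2: —
step 13 crash(0): 0={✗back,v=1,log=-}
step 14 timeout(2): 2={back,v=3,log=-}
step 15 timeout(3): 3={prim,v=3,log=-}
step 16 deliver 1→0: —
step 17 crash(2): 2={✗back,v=3,log=-}
step 18 deliver 4→2: —
step 19 timeout(2): —

1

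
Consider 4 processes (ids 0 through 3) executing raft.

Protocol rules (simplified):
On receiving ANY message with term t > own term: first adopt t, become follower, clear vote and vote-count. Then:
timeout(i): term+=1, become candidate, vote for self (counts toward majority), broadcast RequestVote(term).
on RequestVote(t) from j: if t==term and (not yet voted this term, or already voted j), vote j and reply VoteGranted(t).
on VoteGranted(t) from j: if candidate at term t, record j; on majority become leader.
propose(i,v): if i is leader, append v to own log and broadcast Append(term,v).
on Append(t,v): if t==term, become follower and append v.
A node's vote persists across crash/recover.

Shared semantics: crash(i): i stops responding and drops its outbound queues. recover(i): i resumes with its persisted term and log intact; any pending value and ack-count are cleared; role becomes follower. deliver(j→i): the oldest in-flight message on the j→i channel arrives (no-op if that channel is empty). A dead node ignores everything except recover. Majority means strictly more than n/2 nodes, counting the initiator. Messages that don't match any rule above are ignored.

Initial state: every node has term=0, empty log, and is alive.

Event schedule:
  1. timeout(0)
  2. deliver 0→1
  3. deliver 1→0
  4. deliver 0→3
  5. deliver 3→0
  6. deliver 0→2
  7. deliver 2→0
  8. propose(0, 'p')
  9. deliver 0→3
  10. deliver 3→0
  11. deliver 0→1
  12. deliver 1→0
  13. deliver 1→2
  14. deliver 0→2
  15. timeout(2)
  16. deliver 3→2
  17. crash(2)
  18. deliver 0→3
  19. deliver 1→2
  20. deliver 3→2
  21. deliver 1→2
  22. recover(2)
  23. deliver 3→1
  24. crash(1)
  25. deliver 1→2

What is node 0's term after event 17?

1

[1] timeout(0) → N0(cand t1 [-])
[2] deliver 0→1 → N1(foll t1 [-])
[3] deliver 1→0 → ∅
[4] deliver 0→3 → N3(foll t1 [-])
[5] deliver 3→0 → N0(lead t1 [-])
[6] deliver 0→2 → N2(foll t1 [-])
[7] deliver 2→0 → ∅
[8] propose(0,'p') → N0(lead t1 [p])
[9] deliver 0→3 → N3(foll t1 [p])
[10] deliver 3→0 → ∅
[11] deliver 0→1 → N1(foll t1 [p])
[12] deliver 1→0 → ∅
[13] deliver 1→2 → ∅
[14] deliver 0→2 → N2(foll t1 [p])
[15] timeout(2) → N2(cand t2 [p])
[16] deliver 3→2 → ∅
[17] crash(2) → N2(✗cand t2 [p])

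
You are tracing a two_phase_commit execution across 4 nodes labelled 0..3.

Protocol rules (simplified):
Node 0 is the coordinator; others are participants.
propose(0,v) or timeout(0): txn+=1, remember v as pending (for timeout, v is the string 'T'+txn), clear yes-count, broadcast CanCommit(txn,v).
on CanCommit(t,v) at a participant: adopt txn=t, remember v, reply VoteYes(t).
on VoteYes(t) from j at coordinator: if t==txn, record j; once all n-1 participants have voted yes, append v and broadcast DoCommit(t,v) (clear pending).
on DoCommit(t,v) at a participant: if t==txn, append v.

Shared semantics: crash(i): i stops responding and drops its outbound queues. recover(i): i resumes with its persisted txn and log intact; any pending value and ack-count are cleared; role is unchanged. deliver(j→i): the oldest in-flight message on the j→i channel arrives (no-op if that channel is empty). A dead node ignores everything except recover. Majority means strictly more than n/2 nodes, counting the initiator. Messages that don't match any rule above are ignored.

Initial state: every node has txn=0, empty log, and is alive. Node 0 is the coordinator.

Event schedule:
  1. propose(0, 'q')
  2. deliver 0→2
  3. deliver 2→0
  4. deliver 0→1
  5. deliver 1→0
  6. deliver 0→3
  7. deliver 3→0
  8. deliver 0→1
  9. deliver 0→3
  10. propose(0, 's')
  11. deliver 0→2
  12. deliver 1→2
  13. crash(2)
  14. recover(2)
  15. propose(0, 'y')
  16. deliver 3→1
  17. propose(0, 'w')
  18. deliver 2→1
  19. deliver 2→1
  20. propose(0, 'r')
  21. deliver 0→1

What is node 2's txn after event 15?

1

e1 propose(0,'q'): 0[coor,t=1,-]
e2 deliver 0→2: 2[part,t=1,-]
e3 deliver 2→0: ·
e4 deliver 0→1: 1[part,t=1,-]
e5 deliver 1→0: ·
e6 deliver 0→3: 3[part,t=1,-]
e7 deliver 3→0: 0[coor,t=1,q]
e8 deliver 0→1: 1[part,t=1,q]
e9 deliver 0→3: 3[part,t=1,q]
e10 propose(0,'s'): 0[coor,t=2,q]
e11 deliver 0→2: 2[part,t=1,q]
e12 deliver 1→2: ·
e13 crash(2): 2[✗part,t=1,q]
e14 recover(2): 2[part,t=1,q]
e15 propose(0,'y'): 0[coor,t=3,q]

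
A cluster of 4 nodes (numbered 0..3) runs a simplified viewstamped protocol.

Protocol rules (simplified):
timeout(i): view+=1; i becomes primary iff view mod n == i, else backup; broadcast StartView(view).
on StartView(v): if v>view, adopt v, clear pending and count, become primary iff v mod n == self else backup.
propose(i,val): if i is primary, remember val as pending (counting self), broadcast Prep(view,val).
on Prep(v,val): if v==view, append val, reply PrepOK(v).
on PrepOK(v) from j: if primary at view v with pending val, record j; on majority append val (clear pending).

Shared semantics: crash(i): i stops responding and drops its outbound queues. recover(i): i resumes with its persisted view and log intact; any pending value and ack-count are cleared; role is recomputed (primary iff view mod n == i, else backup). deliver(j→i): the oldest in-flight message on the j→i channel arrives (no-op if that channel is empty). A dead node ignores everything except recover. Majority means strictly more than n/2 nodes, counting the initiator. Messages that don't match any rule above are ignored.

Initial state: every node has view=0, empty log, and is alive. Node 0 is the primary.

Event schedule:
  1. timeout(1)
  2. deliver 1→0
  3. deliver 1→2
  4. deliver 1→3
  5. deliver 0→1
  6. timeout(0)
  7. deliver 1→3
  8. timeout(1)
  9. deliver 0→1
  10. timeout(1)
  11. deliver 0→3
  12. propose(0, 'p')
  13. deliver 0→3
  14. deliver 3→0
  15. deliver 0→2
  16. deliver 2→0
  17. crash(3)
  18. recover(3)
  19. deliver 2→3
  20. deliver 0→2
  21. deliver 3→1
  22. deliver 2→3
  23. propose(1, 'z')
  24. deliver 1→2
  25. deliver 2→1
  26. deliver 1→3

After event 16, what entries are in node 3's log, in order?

empty

[1] timeout(1) → N1(prim v1 [-])
[2] deliver 1→0 → N0(back v1 [-])
[3] deliver 1→2 → N2(back v1 [-])
[4] deliver 1→3 → N3(back v1 [-])
[5] deliver 0→1 → ∅
[6] timeout(0) → N0(back v2 [-])
[7] deliver 1→3 → ∅
[8] timeout(1) → N1(back v2 [-])
[9] deliver 0→1 → ∅
[10] timeout(1) → N1(back v3 [-])
[11] deliver 0→3 → N3(back v2 [-])
[12] propose(0,'p') → ∅
[13] deliver 0→3 → ∅
[14] deliver 3→0 → ∅
[15] deliver 0→2 → N2(prim v2 [-])
[16] deliver 2→0 → ∅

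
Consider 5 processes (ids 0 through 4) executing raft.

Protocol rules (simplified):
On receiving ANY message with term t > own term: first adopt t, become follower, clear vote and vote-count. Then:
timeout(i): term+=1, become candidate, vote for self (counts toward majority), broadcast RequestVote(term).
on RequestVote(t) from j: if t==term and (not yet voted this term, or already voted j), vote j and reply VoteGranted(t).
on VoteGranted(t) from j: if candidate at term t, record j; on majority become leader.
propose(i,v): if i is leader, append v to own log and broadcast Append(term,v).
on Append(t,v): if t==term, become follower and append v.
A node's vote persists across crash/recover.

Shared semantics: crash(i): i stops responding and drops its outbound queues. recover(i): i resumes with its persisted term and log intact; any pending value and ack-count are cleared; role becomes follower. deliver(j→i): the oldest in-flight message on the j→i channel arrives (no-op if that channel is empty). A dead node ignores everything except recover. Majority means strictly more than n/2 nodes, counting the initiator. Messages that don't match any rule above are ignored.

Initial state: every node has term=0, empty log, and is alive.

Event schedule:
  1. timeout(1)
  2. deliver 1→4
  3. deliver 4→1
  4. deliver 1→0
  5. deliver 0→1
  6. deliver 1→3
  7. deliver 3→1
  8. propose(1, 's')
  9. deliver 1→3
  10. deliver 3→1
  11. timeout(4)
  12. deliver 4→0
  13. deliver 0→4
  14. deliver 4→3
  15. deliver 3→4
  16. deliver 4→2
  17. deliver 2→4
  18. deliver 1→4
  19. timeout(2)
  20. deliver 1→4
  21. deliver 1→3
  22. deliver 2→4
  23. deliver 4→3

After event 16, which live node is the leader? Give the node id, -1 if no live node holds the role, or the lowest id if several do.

1. timeout(1):  <1:cand t1 ->
2. deliver 1→4:  <4:foll t1 ->
3. deliver 4→1:  nop
4. deliver 1→0:  <0:foll t1 ->
5. deliver 0→1:  <1:lead t1 ->
6. deliver 1→3:  <3:foll t1 ->
7. deliver 3→1:  nop
8. propose(1,'s'):  <1:lead t1 s>
9. deliver 1→3:  <3:foll t1 s>
10. deliver 3→1:  nop
11. timeout(4):  <4:cand t2 ->
12. deliver 4→0:  <0:foll t2 ->
13. deliver 0→4:  nop
14. deliver 4→3:  <3:foll t2 s>
15. deliver 3→4:  <4:lead t2 ->
16. deliver 4→2:  <2:foll t2 ->

1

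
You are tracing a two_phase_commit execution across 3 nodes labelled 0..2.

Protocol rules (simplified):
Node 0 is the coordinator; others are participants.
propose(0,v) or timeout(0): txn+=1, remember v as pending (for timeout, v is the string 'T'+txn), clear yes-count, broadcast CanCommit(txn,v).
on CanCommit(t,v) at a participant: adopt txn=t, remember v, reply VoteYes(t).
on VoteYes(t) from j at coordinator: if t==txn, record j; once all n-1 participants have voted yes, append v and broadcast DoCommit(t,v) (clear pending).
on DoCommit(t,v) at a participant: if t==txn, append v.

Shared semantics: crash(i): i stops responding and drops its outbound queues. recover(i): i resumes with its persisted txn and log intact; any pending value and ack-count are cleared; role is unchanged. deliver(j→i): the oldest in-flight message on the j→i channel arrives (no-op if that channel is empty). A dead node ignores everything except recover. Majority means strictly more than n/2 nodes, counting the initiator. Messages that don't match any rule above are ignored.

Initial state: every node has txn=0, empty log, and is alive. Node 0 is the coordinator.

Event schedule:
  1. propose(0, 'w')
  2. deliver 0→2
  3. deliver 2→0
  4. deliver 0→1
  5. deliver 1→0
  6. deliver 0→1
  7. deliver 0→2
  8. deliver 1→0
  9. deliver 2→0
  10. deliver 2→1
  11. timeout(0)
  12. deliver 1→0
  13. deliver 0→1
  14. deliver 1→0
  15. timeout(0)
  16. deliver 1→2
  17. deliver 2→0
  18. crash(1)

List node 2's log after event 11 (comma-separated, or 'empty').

step 1 propose(0,'w'): 0={coor,t=1,log=-}
step 2 deliver 0→2: 2={part,t=1,log=-}
step 3 deliver 2→0: —
step 4 deliver 0→1: 1={part,t=1,log=-}
step 5 deliver 1→0: 0={coor,t=1,log=w}
step 6 deliver 0→1: 1={part,t=1,log=w}
step 7 deliver 0→2: 2={part,t=1,log=w}
step 8 deliver 1→0: —
step 9 deliver 2→0: —
step 10 deliver 2→1: —
step 11 timeout(0): 0={coor,t=2,log=w}

w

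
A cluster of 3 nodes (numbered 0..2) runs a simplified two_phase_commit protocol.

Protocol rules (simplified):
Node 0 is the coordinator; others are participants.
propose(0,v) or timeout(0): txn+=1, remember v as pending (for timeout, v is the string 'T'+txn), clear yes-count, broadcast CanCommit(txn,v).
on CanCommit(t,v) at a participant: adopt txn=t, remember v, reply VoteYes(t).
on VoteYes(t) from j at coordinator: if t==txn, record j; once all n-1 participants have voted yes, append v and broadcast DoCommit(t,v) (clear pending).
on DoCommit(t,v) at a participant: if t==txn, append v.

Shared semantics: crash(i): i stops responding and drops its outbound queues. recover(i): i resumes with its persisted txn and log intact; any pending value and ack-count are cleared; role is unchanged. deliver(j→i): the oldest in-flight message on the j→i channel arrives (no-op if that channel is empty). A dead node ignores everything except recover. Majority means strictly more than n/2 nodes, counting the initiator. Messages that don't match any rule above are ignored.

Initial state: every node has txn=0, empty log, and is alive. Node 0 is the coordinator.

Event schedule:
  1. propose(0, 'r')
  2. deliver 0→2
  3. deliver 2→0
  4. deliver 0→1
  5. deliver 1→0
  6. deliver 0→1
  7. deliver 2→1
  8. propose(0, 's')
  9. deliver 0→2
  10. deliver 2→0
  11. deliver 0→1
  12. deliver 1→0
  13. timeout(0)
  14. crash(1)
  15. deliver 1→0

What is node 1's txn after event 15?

2

e1 propose(0,'r'): 0[coor,t=1,-]
e2 deliver 0→2: 2[part,t=1,-]
e3 deliver 2→0: ·
e4 deliver 0→1: 1[part,t=1,-]
e5 deliver 1→0: 0[coor,t=1,r]
e6 deliver 0→1: 1[part,t=1,r]
e7 deliver 2→1: ·
e8 propose(0,'s'): 0[coor,t=2,r]
e9 deliver 0→2: 2[part,t=1,r]
e10 deliver 2→0: ·
e11 deliver 0→1: 1[part,t=2,r]
e12 deliver 1→0: ·
e13 timeout(0): 0[coor,t=3,r]
e14 crash(1): 1[✗part,t=2,r]
e15 deliver 1→0: ·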